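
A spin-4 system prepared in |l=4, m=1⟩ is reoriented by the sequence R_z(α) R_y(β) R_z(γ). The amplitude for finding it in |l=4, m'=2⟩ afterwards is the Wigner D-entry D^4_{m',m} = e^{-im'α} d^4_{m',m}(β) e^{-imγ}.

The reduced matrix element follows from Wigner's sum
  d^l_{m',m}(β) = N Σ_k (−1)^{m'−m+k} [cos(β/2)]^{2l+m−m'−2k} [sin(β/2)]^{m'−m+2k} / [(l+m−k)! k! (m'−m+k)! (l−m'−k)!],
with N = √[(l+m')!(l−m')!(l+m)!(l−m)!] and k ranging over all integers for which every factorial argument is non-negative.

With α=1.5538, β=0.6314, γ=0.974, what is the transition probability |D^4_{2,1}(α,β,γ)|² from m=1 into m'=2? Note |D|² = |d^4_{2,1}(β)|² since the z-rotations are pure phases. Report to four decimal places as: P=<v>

D^4_{2,1}(1.5538,0.6314,0.974) = e^{-i·2·1.5538}·d^4_{2,1}(0.6314)·e^{-i·1·0.974}. Compute d first:
With c≡cos(β/2)=0.950579 and s≡sin(β/2)=0.310482, N=[720·2·120·6]^{1/2}=1018.233765
k: max(0,(1)−(2))=0 … min(4+(1),4−(2))=2
  k=0: (−1)^1·1018.2338/(240)·0.9506^7·0.3105^1 = -0.923828
  k=1: (−1)^2·1018.2338/(48)·0.9506^5·0.3105^3 = +0.492785
  k=2: (−1)^3·1018.2338/(72)·0.9506^3·0.3105^5 = -0.035048
d^4_{2,1}(0.6314) = -0.923828 +0.492785 -0.035048 = -0.466091
|D^4_{2,1}|² = |d^4_{2,1}(β)|² = (-0.466091)² = 0.217241 (the z-rotation phases have unit modulus)

P=0.2172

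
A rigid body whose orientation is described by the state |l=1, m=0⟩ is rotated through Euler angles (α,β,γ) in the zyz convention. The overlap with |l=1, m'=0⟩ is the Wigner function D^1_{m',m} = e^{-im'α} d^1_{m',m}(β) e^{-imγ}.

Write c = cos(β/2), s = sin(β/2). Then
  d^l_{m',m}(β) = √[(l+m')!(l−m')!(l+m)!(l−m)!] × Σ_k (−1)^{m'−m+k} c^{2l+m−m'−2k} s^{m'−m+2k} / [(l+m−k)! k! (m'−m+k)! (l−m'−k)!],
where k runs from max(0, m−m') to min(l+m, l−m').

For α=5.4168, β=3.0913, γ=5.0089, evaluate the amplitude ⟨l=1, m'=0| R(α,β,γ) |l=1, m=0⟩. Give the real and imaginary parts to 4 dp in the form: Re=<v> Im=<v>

D^1_{0,0}(5.4168,3.0913,5.0089) = e^{-i·0·5.4168}·d^1_{0,0}(3.0913)·e^{-i·0·5.0089}. Compute d first:
c=cos(3.0913/2)=0.025144, s=sin(3.0913/2)=0.999684; N=√[1·1·1·1]=1.000000
k: max(0,(0)−(0))=0 … min(1+(0),1−(0))=1
  k=0: (−1)^0·1.0000/(1)·0.0251^2·0.9997^0 = +0.000632
  k=1: (−1)^1·1.0000/(1)·0.0251^0·0.9997^2 = -0.999368
d^1_{0,0}(3.0913) = +0.000632 -0.999368 = -0.998736
Attach z-rotation phases: D = e^{-i(0)(5.4168)}·(-0.998736)·e^{-i(0)(5.0089)} = -0.998736+0.000000i

Re=-0.9987 Im=0.0000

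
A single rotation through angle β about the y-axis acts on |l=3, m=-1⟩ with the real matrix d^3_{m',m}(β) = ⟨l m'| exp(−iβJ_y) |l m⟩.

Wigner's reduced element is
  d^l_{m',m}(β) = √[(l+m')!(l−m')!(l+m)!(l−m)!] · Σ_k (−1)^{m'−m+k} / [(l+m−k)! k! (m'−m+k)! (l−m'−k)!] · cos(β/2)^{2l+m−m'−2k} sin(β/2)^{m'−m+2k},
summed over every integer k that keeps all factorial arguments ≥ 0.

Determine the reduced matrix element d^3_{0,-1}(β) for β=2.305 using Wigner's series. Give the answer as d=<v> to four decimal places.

d=-0.4000

d^3_{0,-1}(β=2.305) via Wigner's sum:
Half-angle: c=0.406204, s=0.913782. N=√(6·6·2·24)=41.569219
Admissible k: 0..2 (factorial args all ≥0)
  k=0: (−1)^1·41.5692/(12)·0.4062^5·0.9138^1 = -0.035007
  k=1: (−1)^2·41.5692/(4)·0.4062^3·0.9138^3 = +0.531464
  k=2: (−1)^3·41.5692/(12)·0.4062^1·0.9138^5 = -0.896497
d^3_{0,-1}(2.305) = -0.035007 +0.531464 -0.896497 = -0.400040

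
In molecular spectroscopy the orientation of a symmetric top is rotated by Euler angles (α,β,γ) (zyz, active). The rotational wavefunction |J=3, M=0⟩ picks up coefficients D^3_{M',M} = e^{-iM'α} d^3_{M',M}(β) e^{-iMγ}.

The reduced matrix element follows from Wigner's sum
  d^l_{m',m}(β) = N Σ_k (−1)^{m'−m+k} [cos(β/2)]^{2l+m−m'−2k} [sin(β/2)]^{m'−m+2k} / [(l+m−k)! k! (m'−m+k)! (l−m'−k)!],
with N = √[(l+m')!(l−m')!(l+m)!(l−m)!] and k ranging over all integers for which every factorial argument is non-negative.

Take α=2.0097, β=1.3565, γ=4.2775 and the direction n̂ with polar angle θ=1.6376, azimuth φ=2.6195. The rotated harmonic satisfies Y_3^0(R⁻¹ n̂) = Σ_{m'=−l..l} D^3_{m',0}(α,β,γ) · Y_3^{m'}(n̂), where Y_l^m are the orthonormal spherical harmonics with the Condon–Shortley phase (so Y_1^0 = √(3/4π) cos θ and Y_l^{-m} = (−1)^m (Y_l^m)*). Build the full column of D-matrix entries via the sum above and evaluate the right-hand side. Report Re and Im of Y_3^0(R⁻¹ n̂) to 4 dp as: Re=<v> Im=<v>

Re=0.0238 Im=0.0000

Need the full column D^3_{m',0} for m'=−3..3 at α=2.0097, β=1.3565, γ=4.2775.
cos(β/2)=0.778672, sin(β/2)=0.627431
d^3_{-3,0}: single k=3 term ⇒ +0.521527;  D = +0.504783-0.131091i
d^3_{-2,0}: k∈[2..3] ⇒ +0.792704 -0.514677 = +0.278027;  D = -0.177615-0.213898i
d^3_{-1,0}: k∈[1..3] ⇒ +0.622199 -1.211920 +0.262287 = -0.327434;  D = +0.139142-0.296400i
d^3_{0,0}: k∈[0..3] ⇒ +0.222909 -1.302546 +0.845700 -0.061009 = -0.294946;  D = -0.294946+0.000000i
d^3_{1,0}: k∈[0..2] ⇒ -0.622199 +1.211920 -0.262287 = +0.327434;  D = -0.139142-0.296400i
d^3_{2,0}: k∈[0..1] ⇒ +0.792704 -0.514677 = +0.278027;  D = -0.177615+0.213898i
d^3_{3,0}: single k=0 term ⇒ -0.521527;  D = -0.504783-0.131091i
Y_3^{m'}(θ=1.6376,φ=2.6195) and Σ D·Y over m':
  (+0.5048-0.1311i)·(-0.0019-0.4144i)  (-0.1776-0.2139i)·(-0.0341-0.0587i)  (+0.1391-0.2964i)·(+0.2733+0.1572i)  (-0.2949+0.0000i)·(+0.0742+0.0000i)  (-0.1391-0.2964i)·(-0.2733+0.1572i)  (-0.1776+0.2139i)·(-0.0341+0.0587i)  (-0.5048-0.1311i)·(+0.0019-0.4144i)
Y_3^0(R⁻¹ n̂) = +0.023833+0.000000i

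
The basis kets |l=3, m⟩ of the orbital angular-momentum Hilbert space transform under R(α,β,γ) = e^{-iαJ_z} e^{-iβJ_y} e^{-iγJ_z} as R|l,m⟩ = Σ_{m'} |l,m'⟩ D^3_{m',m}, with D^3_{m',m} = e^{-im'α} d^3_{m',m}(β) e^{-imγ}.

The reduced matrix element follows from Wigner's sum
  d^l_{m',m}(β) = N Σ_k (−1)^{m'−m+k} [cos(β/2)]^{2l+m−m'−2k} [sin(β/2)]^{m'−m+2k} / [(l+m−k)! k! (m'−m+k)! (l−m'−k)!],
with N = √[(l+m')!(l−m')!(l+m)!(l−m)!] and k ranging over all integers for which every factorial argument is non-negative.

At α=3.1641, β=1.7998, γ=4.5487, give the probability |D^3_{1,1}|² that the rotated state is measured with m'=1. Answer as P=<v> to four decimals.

First d^3_{1,1}(β=1.7998), then the phase factors e^{-i(1)α} and e^{-i(1)γ}:
With c≡cos(β/2)=0.621688 and s≡sin(β/2)=0.783265, N=[24·2·24·2]^{1/2}=48.000000
The bounds max(0,m−m')=0 and min(l+m,l−m')=2 give 3 terms
  k=0: (−1)^0·48.0000/(48)·0.6217^6·0.7833^0 = +0.057735
  k=1: (−1)^1·48.0000/(6)·0.6217^4·0.7833^2 = -0.733159
  k=2: (−1)^2·48.0000/(8)·0.6217^2·0.7833^4 = +0.872833
d^3_{1,1}(1.7998) = +0.057735 -0.733159 +0.872833 = +0.197409
|D^3_{1,1}|² = |d^3_{1,1}(β)|² = (+0.197409)² = 0.038970 (the z-rotation phases have unit modulus)

P=0.0390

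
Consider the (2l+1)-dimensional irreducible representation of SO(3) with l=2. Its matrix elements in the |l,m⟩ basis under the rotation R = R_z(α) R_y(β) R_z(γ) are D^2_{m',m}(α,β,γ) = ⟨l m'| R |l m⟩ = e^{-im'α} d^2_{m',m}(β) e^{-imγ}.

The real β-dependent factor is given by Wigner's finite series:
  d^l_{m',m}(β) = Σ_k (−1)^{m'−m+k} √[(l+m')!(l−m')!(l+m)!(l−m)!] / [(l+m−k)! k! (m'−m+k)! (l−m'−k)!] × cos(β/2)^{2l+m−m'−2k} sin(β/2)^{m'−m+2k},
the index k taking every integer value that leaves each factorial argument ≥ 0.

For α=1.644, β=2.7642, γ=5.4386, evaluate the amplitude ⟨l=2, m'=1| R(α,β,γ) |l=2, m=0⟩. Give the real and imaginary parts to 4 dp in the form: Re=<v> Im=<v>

First d^2_{1,0}(β=2.7642), then the phase factors e^{-i(1)α} and e^{-i(0)γ}:
Half-angle: c=0.187579, s=0.982250. N=√(6·1·2·2)=4.898979
Admissible k: 0..1 (factorial args all ≥0)
  k=0: (−1)^1·4.8990/(2)·0.1876^3·0.9822^1 = -0.015880
  k=1: (−1)^2·4.8990/(2)·0.1876^1·0.9822^3 = +0.435436
d^2_{1,0}(2.7642) = -0.015880 +0.435436 = +0.419556
D = (-0.073138-0.997322i)·(+0.419556)·(+1.000000+0.000000i) = -0.030686-0.418432i

Re=-0.0307 Im=-0.4184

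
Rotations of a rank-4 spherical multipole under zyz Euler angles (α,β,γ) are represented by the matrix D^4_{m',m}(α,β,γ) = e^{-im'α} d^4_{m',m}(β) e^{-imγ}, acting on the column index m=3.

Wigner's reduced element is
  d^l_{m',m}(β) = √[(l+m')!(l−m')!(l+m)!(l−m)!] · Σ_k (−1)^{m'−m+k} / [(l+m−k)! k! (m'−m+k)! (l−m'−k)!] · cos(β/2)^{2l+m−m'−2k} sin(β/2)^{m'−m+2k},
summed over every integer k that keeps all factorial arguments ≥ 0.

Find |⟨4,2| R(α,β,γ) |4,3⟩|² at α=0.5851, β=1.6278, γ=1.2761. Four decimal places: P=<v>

P=0.2140

First d^4_{2,3}(β=1.6278), then the phase factors e^{-i(2)α} and e^{-i(3)γ}:
c=cos(1.6278/2)=0.686668, s=sin(1.6278/2)=0.726971; N=√[720·2·5040·1]=2693.993318
k: max(0,(3)−(2))=1 … min(4+(3),4−(2))=2
  k=1: (−1)^0·2693.9933/(720)·0.6867^7·0.7270^1 = +0.195799
  k=2: (−1)^1·2693.9933/(240)·0.6867^5·0.7270^3 = -0.658372
d^4_{2,3}(1.6278) = +0.195799 -0.658372 = -0.462573
|D^4_{2,3}|² = |d^4_{2,3}(β)|² = (-0.462573)² = 0.213974 (the z-rotation phases have unit modulus)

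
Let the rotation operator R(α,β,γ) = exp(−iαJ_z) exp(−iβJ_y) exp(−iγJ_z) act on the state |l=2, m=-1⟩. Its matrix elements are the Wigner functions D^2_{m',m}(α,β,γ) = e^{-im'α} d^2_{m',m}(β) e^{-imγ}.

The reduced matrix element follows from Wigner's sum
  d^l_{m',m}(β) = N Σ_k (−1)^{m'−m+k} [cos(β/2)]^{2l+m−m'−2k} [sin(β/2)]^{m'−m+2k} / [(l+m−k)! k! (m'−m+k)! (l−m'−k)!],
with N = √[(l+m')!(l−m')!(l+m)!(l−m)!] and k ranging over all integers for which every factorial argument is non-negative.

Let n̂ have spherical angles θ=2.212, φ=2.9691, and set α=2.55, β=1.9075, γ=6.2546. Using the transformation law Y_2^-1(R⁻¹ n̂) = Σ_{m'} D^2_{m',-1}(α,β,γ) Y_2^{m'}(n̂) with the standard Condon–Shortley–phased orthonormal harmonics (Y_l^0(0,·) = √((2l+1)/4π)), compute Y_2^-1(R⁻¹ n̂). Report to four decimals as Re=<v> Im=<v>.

Re=0.2150 Im=-0.2301

Need the full column D^2_{m',-1} for m'=−2..2 at α=2.55, β=1.9075, γ=6.2546.
cos(β/2)=0.578629, sin(β/2)=0.815591
d^2_{-2,-1}: single k=1 term ⇒ +0.316011;  D = +0.111034-0.295862i
d^2_{-1,-1}: k∈[0..1] ⇒ +0.112099 -0.668138 = -0.556039;  D = +0.452491-0.323159i
d^2_{0,-1}: k∈[0..1] ⇒ -0.387033 +0.768941 = +0.381908;  D = +0.381752-0.010915i
d^2_{1,-1}: k∈[0..1] ⇒ +0.668138 -0.442476 = +0.225662;  D = -0.190832-0.120443i
d^2_{2,-1}: single k=0 term ⇒ -0.627838;  D = -0.253825-0.574241i
Y_2^{m'}(θ=2.212,φ=2.9691) and Σ D·Y over m':
  (+0.1110-0.2959i)·(+0.2335+0.0839i)  (+0.4525-0.3232i)·(+0.3648+0.0636i)  (+0.3818-0.0109i)·(+0.0231+0.0000i)  (-0.1908-0.1204i)·(-0.3648+0.0636i)  (-0.2538-0.5742i)·(+0.2335-0.0839i)
Y_2^-1(R⁻¹ n̂) = +0.215045-0.230095i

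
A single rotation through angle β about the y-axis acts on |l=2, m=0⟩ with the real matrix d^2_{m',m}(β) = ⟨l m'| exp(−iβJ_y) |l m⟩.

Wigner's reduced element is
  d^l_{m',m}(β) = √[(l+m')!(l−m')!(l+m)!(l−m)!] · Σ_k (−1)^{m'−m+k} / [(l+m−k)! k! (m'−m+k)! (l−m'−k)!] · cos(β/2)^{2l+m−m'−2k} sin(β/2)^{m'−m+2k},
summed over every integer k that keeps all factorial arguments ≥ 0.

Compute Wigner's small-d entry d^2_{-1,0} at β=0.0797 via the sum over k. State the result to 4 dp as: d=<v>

d^2_{-1,0}(β=0.0797) via Wigner's sum:
With c≡cos(β/2)=0.999206 and s≡sin(β/2)=0.039839, N=[1·6·2·2]^{1/2}=4.898979
The bounds max(0,m−m')=1 and min(l+m,l−m')=2 give 2 terms
  k=1: (−1)^0·4.8990/(2)·0.9992^3·0.0398^1 = +0.097354
  k=2: (−1)^1·4.8990/(2)·0.9992^1·0.0398^3 = -0.000155
d^2_{-1,0}(0.0797) = +0.097354 -0.000155 = +0.097199

d=0.0972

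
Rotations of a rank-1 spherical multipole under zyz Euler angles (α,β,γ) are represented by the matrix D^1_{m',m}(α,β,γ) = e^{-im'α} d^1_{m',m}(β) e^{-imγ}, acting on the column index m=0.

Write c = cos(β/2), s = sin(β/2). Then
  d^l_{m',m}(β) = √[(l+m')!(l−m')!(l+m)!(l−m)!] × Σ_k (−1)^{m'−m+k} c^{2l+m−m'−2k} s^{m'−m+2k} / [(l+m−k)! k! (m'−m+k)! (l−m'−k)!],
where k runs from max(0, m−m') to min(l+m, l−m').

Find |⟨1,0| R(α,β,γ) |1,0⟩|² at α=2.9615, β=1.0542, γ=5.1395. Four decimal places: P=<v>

D^1_{0,0}(2.9615,1.0542,5.1395) = e^{-i·0·2.9615}·d^1_{0,0}(1.0542)·e^{-i·0·5.1395}. Compute d first:
c=cos(1.0542/2)=0.864269, s=sin(1.0542/2)=0.503029; N=√[1·1·1·1]=1.000000
k∈{0,1} keeps every argument non-negative
  k=0: (−1)^0·1.0000/(1)·0.8643^2·0.5030^0 = +0.746962
  k=1: (−1)^1·1.0000/(1)·0.8643^0·0.5030^2 = -0.253038
d^1_{0,0}(1.0542) = +0.746962 -0.253038 = +0.493923
|D^1_{0,0}|² = |d^1_{0,0}(β)|² = (+0.493923)² = 0.243960 (the z-rotation phases have unit modulus)

P=0.2440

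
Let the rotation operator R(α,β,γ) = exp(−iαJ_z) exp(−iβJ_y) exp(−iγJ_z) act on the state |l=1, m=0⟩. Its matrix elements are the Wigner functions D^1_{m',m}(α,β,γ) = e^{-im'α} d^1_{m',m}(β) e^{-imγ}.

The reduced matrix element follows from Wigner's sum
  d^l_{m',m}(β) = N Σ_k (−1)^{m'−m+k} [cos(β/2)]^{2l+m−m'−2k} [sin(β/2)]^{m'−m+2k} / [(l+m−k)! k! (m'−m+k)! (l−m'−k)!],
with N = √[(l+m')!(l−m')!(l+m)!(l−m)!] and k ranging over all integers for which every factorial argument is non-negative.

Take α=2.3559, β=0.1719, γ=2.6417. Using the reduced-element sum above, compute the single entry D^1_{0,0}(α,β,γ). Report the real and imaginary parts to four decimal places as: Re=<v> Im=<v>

First d^1_{0,0}(β=0.1719), then the phase factors e^{-i(0)α} and e^{-i(0)γ}:
Half-angle: c=0.996309, s=0.085844. N=√(1·1·1·1)=1.000000
k: max(0,(0)−(0))=0 … min(1+(0),1−(0))=1
  k=0: (−1)^0·1.0000/(1)·0.9963^2·0.0858^0 = +0.992631
  k=1: (−1)^1·1.0000/(1)·0.9963^0·0.0858^2 = -0.007369
d^1_{0,0}(0.1719) = +0.992631 -0.007369 = +0.985262
Phases: e^{-i·(0)·2.3559}=+1.000000+0.000000i, e^{-i·(0)·2.6417}=+1.000000+0.000000i ⇒ D=+0.985262+0.000000i

Re=0.9853 Im=0.0000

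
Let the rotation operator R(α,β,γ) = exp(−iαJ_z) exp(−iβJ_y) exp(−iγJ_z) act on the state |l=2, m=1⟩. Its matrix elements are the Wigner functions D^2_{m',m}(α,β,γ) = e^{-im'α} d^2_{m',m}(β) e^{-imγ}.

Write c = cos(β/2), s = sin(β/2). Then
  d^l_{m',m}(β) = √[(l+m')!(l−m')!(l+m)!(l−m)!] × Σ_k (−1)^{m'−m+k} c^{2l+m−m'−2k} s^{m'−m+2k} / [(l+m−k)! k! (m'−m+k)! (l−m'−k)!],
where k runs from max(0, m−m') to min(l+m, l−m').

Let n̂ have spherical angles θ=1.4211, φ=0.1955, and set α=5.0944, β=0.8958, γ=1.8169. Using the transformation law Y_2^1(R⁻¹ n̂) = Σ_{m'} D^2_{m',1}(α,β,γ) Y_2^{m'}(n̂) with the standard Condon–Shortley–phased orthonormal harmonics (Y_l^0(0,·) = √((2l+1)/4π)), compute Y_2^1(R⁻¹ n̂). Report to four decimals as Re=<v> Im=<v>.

Need the full column D^2_{m',1} for m'=−2..2 at α=5.0944, β=0.8958, γ=1.8169.
cos(β/2)=0.901359, sin(β/2)=0.433074
d^2_{-2,1}: single k=3 term ⇒ +0.146424;  D = -0.072491+0.127221i
d^2_{-1,1}: k∈[2..3] ⇒ +0.457130 -0.035176 = +0.421954;  D = -0.418063-0.057170i
d^2_{0,1}: k∈[1..2] ⇒ +0.776837 -0.179332 = +0.597505;  D = -0.145568-0.579502i
d^2_{1,1}: k∈[0..1] ⇒ +0.660070 -0.457130 = +0.202940;  D = +0.164206-0.119252i
d^2_{2,1}: single k=0 term ⇒ -0.634285;  D = -0.537175-0.337284i
Y_2^{m'}(θ=1.4211,φ=0.1955) and Σ D·Y over m':
  (-0.0725+0.1272i)·(+0.3492-0.1439i)  (-0.4181-0.0572i)·(+0.1118-0.0221i)  (-0.1456-0.5795i)·(-0.2943+0.0000i)  (+0.1642-0.1193i)·(-0.1118-0.0221i)  (-0.5372-0.3373i)·(+0.3492+0.1439i)
Y_2^1(R⁻¹ n̂) = -0.172151+0.042895i

Re=-0.1722 Im=0.0429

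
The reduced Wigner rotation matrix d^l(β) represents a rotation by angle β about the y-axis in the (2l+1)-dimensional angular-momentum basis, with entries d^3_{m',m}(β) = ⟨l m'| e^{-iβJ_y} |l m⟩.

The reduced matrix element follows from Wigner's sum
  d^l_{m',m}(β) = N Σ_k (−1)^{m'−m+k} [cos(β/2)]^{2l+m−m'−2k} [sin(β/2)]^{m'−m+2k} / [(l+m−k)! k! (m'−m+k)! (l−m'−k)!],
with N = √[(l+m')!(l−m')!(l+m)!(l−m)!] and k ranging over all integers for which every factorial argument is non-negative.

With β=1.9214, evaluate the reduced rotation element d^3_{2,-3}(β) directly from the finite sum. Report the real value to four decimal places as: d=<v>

d^3_{2,-3}(β=1.9214) via Wigner's sum:
c=cos(1.9214/2)=0.572946, s=sin(1.9214/2)=0.819593; N=√[120·1·1·720]=293.938769
The bounds max(0,m−m')=0 and min(l+m,l−m')=0 give 1 term
  k=0: (−1)^5·293.9388/(120)·0.5729^1·0.8196^5 = -0.519016
d^3_{2,-3}(1.9214) = -0.519016

d=-0.5190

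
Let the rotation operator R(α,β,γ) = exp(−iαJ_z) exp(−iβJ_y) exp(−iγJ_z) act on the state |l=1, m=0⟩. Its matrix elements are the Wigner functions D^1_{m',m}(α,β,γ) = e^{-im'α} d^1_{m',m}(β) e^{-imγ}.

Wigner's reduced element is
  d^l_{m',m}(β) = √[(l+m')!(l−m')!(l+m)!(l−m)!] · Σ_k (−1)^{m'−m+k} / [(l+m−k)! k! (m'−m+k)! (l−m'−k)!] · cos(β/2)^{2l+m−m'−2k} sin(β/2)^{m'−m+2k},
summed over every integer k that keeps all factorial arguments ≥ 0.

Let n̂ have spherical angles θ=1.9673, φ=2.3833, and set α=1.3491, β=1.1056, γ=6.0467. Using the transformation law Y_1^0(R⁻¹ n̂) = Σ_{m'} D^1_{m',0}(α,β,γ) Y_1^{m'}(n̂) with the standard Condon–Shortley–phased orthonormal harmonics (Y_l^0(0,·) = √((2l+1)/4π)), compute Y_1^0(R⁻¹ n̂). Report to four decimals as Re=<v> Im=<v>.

Need the full column D^1_{m',0} for m'=−1..1 at α=1.3491, β=1.1056, γ=6.0467.
cos(β/2)=0.851058, sin(β/2)=0.525072
d^1_{-1,0}: single k=1 term ⇒ +0.631965;  D = +0.138959+0.616498i
d^1_{0,0}: k∈[0..1] ⇒ +0.724299 -0.275701 = +0.448598;  D = +0.448598+0.000000i
d^1_{1,0}: single k=0 term ⇒ -0.631965;  D = -0.138959+0.616498i
Y_1^{m'}(θ=1.9673,φ=2.3833) and Σ D·Y over m':
  (+0.1390+0.6165i)·(-0.2314-0.2192i)  (+0.4486+0.0000i)·(-0.1887+0.0000i)  (-0.1390+0.6165i)·(+0.2314-0.2192i)
Y_1^0(R⁻¹ n̂) = +0.121269+0.000000i

Re=0.1213 Im=0.0000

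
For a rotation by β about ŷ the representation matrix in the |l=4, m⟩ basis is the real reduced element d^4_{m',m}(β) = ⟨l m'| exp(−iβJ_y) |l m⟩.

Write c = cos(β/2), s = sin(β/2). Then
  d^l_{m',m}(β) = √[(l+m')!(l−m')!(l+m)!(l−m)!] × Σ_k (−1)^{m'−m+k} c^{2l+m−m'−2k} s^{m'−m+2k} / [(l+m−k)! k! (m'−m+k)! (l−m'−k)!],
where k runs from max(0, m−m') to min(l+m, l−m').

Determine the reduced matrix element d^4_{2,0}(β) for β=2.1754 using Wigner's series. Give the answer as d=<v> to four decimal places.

d=0.3376

d^4_{2,0}(β=2.1754) via Wigner's sum:
c=cos(2.1754/2)=0.464523, s=sin(2.1754/2)=0.885561; N=√[720·2·24·24]=910.735966
Admissible k: 0..2 (factorial args all ≥0)
  k=0: (−1)^2·910.7360/(96)·0.4645^6·0.8856^2 = +0.074749
  k=1: (−1)^3·910.7360/(36)·0.4645^4·0.8856^4 = -0.724426
  k=2: (−1)^4·910.7360/(96)·0.4645^2·0.8856^6 = +0.987295
d^4_{2,0}(2.1754) = +0.074749 -0.724426 +0.987295 = +0.337618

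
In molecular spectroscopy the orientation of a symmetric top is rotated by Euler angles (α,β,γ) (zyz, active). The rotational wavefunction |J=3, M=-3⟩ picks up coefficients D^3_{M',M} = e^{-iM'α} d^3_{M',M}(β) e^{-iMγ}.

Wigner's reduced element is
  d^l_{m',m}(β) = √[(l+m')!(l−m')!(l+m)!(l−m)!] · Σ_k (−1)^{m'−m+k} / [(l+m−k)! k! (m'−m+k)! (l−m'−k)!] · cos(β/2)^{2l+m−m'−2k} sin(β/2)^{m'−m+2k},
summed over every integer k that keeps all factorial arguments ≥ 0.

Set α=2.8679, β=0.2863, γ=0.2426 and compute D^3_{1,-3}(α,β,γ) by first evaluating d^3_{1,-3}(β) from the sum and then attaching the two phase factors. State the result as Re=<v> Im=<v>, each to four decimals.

First d^3_{1,-3}(β=0.2863), then the phase factors e^{-i(1)α} and e^{-i(-3)γ}:
Half-angle: c=0.989772, s=0.142662. N=√(24·2·1·720)=185.903201
Admissible k: 0..0 (factorial args all ≥0)
  k=0: (−1)^4·185.9032/(48)·0.9898^2·0.1427^4 = +0.001572
d^3_{1,-3}(0.2863) = +0.001572
Phases: e^{-i·(1)·2.8679}=-0.962779-0.270288i, e^{-i·(-3)·0.2426}=+0.746640+0.665229i ⇒ D=-0.000847-0.001324i

Re=-0.0008 Im=-0.0013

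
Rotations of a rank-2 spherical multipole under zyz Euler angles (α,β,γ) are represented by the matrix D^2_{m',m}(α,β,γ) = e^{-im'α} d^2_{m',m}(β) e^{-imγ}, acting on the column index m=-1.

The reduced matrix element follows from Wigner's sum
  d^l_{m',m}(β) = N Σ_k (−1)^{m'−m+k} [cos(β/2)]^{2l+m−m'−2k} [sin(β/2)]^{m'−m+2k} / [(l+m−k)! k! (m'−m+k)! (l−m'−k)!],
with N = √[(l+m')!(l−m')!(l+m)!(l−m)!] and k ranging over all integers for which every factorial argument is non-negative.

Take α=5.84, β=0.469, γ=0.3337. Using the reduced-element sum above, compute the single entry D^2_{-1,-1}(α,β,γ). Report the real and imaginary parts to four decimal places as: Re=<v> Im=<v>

D^2_{-1,-1}(5.84,0.469,0.3337) = e^{-i·-1·5.84}·d^2_{-1,-1}(0.469)·e^{-i·-1·0.3337}. Compute d first:
Half-angle: c=0.972631, s=0.232357. N=√(1·6·1·6)=6.000000
The bounds max(0,m−m')=0 and min(l+m,l−m')=1 give 2 terms
  k=0: (−1)^0·6.0000/(6)·0.9726^4·0.2324^0 = +0.894936
  k=1: (−1)^1·6.0000/(2)·0.9726^2·0.2324^2 = -0.153224
d^2_{-1,-1}(0.469) = +0.894936 -0.153224 = +0.741711
Attach z-rotation phases: D = e^{-i(-1)(5.84)}·(+0.741711)·e^{-i(-1)(0.3337)} = +0.737270-0.081044i

Re=0.7373 Im=-0.0810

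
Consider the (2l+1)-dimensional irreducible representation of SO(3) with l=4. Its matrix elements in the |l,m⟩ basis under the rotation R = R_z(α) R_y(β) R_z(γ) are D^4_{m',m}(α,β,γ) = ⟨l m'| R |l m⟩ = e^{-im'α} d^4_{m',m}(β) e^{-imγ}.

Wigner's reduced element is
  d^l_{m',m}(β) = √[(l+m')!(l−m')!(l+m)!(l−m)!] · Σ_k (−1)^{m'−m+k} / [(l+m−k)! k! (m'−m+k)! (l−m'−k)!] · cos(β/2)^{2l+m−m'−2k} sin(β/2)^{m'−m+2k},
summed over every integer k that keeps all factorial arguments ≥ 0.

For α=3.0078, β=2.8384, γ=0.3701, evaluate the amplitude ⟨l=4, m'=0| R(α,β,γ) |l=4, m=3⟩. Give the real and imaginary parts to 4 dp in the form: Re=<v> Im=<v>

D^4_{0,3}(3.0078,2.8384,0.3701) = e^{-i·0·3.0078}·d^4_{0,3}(2.8384)·e^{-i·3·0.3701}. Compute d first:
Half-angle: c=0.151016, s=0.988531. N=√(24·24·5040·1)=1703.830978
k: max(0,(3)−(0))=3 … min(4+(3),4−(0))=4
  k=3: (−1)^0·1703.8310/(144)·0.1510^5·0.9885^3 = +0.000898
  k=4: (−1)^1·1703.8310/(144)·0.1510^3·0.9885^5 = -0.038467
d^4_{0,3}(2.8384) = +0.000898 -0.038467 = -0.037569
Phases: e^{-i·(0)·3.0078}=+1.000000+0.000000i, e^{-i·(3)·0.3701}=+0.444393-0.895832i ⇒ D=-0.016695+0.033656i

Re=-0.0167 Im=0.0337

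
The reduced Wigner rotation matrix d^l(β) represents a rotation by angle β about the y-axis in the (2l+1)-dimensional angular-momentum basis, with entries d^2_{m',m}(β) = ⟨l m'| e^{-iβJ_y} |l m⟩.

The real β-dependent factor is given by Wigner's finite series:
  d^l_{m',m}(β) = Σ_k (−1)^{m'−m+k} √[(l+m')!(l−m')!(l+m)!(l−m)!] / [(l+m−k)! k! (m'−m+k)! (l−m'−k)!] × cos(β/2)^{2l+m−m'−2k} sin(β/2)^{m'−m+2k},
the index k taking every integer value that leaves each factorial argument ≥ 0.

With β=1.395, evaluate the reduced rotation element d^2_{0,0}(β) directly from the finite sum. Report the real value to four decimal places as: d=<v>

d=-0.4541

d^2_{0,0}(β=1.395) via Wigner's sum:
c=cos(1.395/2)=0.766450, s=sin(1.395/2)=0.642304; N=√[2·2·2·2]=4.000000
k: max(0,(0)−(0))=0 … min(2+(0),2−(0))=2
  k=0: (−1)^0·4.0000/(4)·0.7665^4·0.6423^0 = +0.345093
  k=1: (−1)^1·4.0000/(1)·0.7665^2·0.6423^2 = -0.969413
  k=2: (−1)^2·4.0000/(4)·0.7665^0·0.6423^4 = +0.170201
d^2_{0,0}(1.395) = +0.345093 -0.969413 +0.170201 = -0.454119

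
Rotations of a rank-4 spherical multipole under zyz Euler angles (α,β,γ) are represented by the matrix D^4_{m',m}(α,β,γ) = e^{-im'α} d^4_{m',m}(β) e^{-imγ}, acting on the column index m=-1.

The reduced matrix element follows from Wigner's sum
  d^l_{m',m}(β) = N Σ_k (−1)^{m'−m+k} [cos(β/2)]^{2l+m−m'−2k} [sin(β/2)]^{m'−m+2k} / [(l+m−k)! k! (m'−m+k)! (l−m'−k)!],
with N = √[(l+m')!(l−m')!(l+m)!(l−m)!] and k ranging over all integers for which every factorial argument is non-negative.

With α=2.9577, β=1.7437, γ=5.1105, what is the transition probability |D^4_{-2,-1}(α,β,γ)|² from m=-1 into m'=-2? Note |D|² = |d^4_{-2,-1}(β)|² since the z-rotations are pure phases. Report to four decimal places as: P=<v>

P=0.0080

First d^4_{-2,-1}(β=1.7437), then the phase factors e^{-i(-2)α} and e^{-i(-1)γ}:
c=cos(1.7437/2)=0.643411, s=sin(1.7437/2)=0.765521; N=√[2·720·6·120]=1018.233765
Admissible k: 1..3 (factorial args all ≥0)
  k=1: (−1)^0·1018.2338/(240)·0.6434^7·0.7655^1 = +0.148257
  k=2: (−1)^1·1018.2338/(48)·0.6434^5·0.7655^3 = -1.049351
  k=3: (−1)^2·1018.2338/(72)·0.6434^3·0.7655^5 = +0.990297
d^4_{-2,-1}(1.7437) = +0.148257 -1.049351 +0.990297 = +0.089203
|D^4_{-2,-1}|² = |d^4_{-2,-1}(β)|² = (+0.089203)² = 0.007957 (the z-rotation phases have unit modulus)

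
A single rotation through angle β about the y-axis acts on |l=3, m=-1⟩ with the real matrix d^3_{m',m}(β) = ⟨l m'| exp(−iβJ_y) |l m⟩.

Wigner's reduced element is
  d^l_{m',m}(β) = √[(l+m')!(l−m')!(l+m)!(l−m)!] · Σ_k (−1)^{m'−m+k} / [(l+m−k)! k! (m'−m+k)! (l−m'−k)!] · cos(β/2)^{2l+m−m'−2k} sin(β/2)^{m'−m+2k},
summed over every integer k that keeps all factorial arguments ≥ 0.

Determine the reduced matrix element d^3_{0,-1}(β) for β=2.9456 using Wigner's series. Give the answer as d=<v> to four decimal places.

d=-0.3213

d^3_{0,-1}(β=2.9456) via Wigner's sum:
Half-angle: c=0.097840, s=0.995202. N=√(6·6·2·24)=41.569219
The bounds max(0,m−m')=0 and min(l+m,l−m')=2 give 3 terms
  k=0: (−1)^1·41.5692/(12)·0.0978^5·0.9952^1 = -0.000031
  k=1: (−1)^2·41.5692/(4)·0.0978^3·0.9952^3 = +0.009594
  k=2: (−1)^3·41.5692/(12)·0.0978^1·0.9952^5 = -0.330873
d^3_{0,-1}(2.9456) = -0.000031 +0.009594 -0.330873 = -0.321310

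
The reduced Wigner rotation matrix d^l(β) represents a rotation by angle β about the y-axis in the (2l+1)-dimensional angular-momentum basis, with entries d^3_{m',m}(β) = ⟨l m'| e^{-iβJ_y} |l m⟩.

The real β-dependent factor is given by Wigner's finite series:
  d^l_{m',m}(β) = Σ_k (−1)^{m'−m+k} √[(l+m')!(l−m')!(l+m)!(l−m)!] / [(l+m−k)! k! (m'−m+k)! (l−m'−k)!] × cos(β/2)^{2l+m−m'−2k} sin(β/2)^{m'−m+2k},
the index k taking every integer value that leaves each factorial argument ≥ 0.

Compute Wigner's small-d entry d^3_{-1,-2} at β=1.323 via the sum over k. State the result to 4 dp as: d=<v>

d^3_{-1,-2}(β=1.323) via Wigner's sum:
c=cos(1.323/2)=0.789072, s=sin(1.323/2)=0.614301; N=√[2·24·1·120]=75.894664
k: max(0,(-2)−(-1))=0 … min(3+(-2),3−(-1))=1
  k=0: (−1)^1·75.8947/(24)·0.7891^5·0.6143^1 = -0.594242
  k=1: (−1)^2·75.8947/(12)·0.7891^3·0.6143^3 = +0.720316
d^3_{-1,-2}(1.323) = -0.594242 +0.720316 = +0.126074

d=0.1261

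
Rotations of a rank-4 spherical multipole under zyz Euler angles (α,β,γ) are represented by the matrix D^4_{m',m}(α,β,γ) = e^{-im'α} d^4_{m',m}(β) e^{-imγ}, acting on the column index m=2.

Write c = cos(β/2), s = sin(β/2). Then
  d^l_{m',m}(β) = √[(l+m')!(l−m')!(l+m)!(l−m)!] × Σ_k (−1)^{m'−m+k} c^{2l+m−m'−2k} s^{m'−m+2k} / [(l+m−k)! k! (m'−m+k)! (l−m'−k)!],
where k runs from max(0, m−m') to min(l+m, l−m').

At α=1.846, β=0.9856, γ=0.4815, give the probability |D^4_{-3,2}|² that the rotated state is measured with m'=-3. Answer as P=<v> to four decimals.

P=0.0270

D^4_{-3,2}(1.846,0.9856,0.4815) = e^{-i·-3·1.846}·d^4_{-3,2}(0.9856)·e^{-i·2·0.4815}. Compute d first:
c=cos(0.9856/2)=0.881012, s=sin(0.9856/2)=0.473095; N=√[1·5040·720·2]=2693.993318
Admissible k: 5..6 (factorial args all ≥0)
  k=5: (−1)^0·2693.9933/(240)·0.8810^3·0.4731^5 = +0.181916
  k=6: (−1)^1·2693.9933/(720)·0.8810^1·0.4731^7 = -0.017486
d^4_{-3,2}(0.9856) = +0.181916 -0.017486 = +0.164430
|D^4_{-3,2}|² = |d^4_{-3,2}(β)|² = (+0.164430)² = 0.027037 (the z-rotation phases have unit modulus)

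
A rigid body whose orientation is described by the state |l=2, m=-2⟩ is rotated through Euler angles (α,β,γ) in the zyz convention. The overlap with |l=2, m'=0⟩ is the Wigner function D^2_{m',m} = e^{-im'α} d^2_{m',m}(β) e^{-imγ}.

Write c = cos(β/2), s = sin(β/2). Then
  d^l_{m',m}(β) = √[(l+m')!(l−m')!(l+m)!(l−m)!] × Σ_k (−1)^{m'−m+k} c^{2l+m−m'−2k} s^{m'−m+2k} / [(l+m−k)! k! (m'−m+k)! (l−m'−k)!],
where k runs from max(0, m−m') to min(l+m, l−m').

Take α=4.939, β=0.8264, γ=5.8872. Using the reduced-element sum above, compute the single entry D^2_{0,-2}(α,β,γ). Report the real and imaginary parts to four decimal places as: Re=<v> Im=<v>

Split into d^2_{0,-2}(β=0.8264) × two z-phases.
Half-angle: c=0.915841, s=0.401542. N=√(2·2·1·24)=9.797959
k: max(0,(-2)−(0))=0 … min(2+(-2),2−(0))=0
  k=0: (−1)^2·9.7980/(4)·0.9158^2·0.4015^2 = +0.331266
d^2_{0,-2}(0.8264) = +0.331266
D = (+1.000000+0.000000i)·(+0.331266)·(+0.702444-0.711739i) = +0.232696-0.235775i

Re=0.2327 Im=-0.2358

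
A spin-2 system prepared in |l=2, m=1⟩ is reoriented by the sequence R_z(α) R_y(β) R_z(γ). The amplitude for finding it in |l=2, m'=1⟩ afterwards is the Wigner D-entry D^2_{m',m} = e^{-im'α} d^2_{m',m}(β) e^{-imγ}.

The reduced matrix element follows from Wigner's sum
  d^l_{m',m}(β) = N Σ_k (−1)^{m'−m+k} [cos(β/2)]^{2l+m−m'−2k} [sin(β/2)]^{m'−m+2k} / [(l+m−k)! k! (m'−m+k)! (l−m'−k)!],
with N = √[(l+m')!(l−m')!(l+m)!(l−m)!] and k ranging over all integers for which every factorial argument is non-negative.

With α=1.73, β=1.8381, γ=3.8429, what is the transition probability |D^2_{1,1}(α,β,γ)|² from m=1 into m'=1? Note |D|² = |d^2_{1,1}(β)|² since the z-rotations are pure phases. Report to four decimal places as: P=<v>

D^2_{1,1}(1.73,1.8381,3.8429) = e^{-i·1·1.73}·d^2_{1,1}(1.8381)·e^{-i·1·3.8429}. Compute d first:
c=cos(1.8381/2)=0.606576, s=sin(1.8381/2)=0.795026; N=√[6·1·6·1]=6.000000
k: max(0,(1)−(1))=0 … min(2+(1),2−(1))=1
  k=0: (−1)^0·6.0000/(6)·0.6066^4·0.7950^0 = +0.135375
  k=1: (−1)^1·6.0000/(2)·0.6066^2·0.7950^2 = -0.697676
d^2_{1,1}(1.8381) = +0.135375 -0.697676 = -0.562300
|D^2_{1,1}|² = |d^2_{1,1}(β)|² = (-0.562300)² = 0.316182 (the z-rotation phases have unit modulus)

P=0.3162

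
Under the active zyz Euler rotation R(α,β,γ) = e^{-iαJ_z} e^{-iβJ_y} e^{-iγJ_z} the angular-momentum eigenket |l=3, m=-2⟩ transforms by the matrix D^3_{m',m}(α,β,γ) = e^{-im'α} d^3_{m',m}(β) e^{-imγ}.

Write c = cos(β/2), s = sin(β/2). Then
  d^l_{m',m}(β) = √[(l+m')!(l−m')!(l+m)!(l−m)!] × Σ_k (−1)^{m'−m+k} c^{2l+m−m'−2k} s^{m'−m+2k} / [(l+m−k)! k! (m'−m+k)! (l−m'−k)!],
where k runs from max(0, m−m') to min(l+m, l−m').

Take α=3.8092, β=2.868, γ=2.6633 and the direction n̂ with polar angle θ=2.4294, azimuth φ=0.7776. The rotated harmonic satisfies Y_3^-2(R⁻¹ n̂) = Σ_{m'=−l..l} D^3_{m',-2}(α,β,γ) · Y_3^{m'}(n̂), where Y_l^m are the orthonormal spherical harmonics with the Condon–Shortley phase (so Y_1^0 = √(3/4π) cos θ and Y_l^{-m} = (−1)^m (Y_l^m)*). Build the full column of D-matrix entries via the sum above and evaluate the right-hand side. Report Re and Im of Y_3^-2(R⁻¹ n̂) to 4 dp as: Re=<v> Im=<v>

Re=0.2778 Im=-0.2771

Need the full column D^3_{m',-2} for m'=−3..3 at α=3.8092, β=2.868, γ=2.6633.
cos(β/2)=0.136370, sin(β/2)=0.990658
d^3_{-3,-2}: single k=1 term ⇒ +0.000114;  D = -0.000057-0.000099i
d^3_{-2,-2}: k∈[0..1] ⇒ +0.000006 -0.001697 = -0.001691;  D = -0.001571-0.000625i
d^3_{-1,-2}: k∈[0..1] ⇒ -0.000148 +0.015594 = +0.015446;  D = -0.014806+0.004402i
d^3_{0,-2}: k∈[0..1] ⇒ +0.001859 -0.098106 = -0.096247;  D = -0.055468+0.078655i
d^3_{1,-2}: k∈[0..1] ⇒ -0.015594 +0.411470 = +0.395876;  D = +0.021128+0.395311i
d^3_{2,-2}: k∈[0..1] ⇒ +0.089558 -0.945241 = -0.855683;  D = +0.564870+0.642741i
d^3_{3,-2}: single k=0 term ⇒ -0.318723;  D = -0.313448-0.057746i
Y_3^{m'}(θ=2.4294,φ=0.7776) and Σ D·Y over m':
  (-0.0001-0.0001i)·(-0.0804-0.0842i)  (-0.0016-0.0006i)·(-0.0052+0.3303i)  (-0.0148+0.0044i)·(+0.2806-0.2763i)  (-0.0555+0.0787i)·(+0.0382+0.0000i)  (+0.0211+0.3953i)·(-0.2806-0.2763i)  (+0.5649+0.6427i)·(-0.0052-0.3303i)  (-0.3134-0.0577i)·(+0.0804-0.0842i)
Y_3^-2(R⁻¹ n̂) = +0.277783-0.277084i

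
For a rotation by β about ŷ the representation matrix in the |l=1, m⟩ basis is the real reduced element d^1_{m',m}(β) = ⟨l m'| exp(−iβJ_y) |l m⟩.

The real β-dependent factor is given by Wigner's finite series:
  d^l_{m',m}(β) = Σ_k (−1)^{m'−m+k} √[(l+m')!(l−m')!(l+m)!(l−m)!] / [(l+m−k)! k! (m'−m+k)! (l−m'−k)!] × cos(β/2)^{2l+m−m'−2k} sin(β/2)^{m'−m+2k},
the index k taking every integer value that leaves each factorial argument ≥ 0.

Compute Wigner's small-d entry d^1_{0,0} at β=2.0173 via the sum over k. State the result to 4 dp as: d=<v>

d=-0.4318

d^1_{0,0}(β=2.0173) via Wigner's sum:
With c≡cos(β/2)=0.533003 and s≡sin(β/2)=0.846113, N=[1·1·1·1]^{1/2}=1.000000
Admissible k: 0..1 (factorial args all ≥0)
  k=0: (−1)^0·1.0000/(1)·0.5330^2·0.8461^0 = +0.284093
  k=1: (−1)^1·1.0000/(1)·0.5330^0·0.8461^2 = -0.715907
d^1_{0,0}(2.0173) = +0.284093 -0.715907 = -0.431815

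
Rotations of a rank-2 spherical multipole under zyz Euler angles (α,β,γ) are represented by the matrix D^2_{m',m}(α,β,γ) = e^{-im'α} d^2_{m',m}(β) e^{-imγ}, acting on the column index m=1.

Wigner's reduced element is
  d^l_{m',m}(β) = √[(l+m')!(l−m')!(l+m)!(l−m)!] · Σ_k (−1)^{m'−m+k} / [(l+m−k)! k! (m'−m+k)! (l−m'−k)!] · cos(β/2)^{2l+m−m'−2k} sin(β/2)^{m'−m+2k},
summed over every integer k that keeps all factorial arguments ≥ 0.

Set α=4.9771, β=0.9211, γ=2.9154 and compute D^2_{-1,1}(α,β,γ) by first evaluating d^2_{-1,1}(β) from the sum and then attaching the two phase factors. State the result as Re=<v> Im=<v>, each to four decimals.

Re=-0.2058 Im=0.3850

Split into d^2_{-1,1}(β=0.9211) × two z-phases.
c=cos(0.9211/2)=0.895808, s=sin(0.9211/2)=0.444441; N=√[1·6·6·1]=6.000000
The bounds max(0,m−m')=2 and min(l+m,l−m')=3 give 2 terms
  k=2: (−1)^0·6.0000/(2)·0.8958^2·0.4444^2 = +0.475531
  k=3: (−1)^1·6.0000/(6)·0.8958^0·0.4444^4 = -0.039017
d^2_{-1,1}(0.9211) = +0.475531 -0.039017 = +0.436514
Attach z-rotation phases: D = e^{-i(-1)(4.9771)}·(+0.436514)·e^{-i(1)(2.9154)} = -0.205783+0.384965i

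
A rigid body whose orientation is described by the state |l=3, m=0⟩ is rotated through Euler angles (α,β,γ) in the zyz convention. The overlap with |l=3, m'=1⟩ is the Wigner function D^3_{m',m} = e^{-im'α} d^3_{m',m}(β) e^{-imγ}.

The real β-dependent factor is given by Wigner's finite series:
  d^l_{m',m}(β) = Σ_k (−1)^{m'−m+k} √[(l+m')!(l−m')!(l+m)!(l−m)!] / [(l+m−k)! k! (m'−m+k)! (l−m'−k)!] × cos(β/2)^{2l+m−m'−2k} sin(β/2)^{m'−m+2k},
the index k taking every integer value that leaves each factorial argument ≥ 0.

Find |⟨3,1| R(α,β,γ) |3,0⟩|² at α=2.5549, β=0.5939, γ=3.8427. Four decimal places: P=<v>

P=0.3479

D^3_{1,0}(2.5549,0.5939,3.8427) = e^{-i·1·2.5549}·d^3_{1,0}(0.5939)·e^{-i·0·3.8427}. Compute d first:
With c≡cos(β/2)=0.956233 and s≡sin(β/2)=0.292605, N=[24·2·6·6]^{1/2}=41.569219
k: max(0,(0)−(1))=0 … min(3+(0),3−(1))=2
  k=0: (−1)^1·41.5692/(12)·0.9562^5·0.2926^1 = -0.810386
  k=1: (−1)^2·41.5692/(4)·0.9562^3·0.2926^3 = +0.227640
  k=2: (−1)^3·41.5692/(12)·0.9562^1·0.2926^5 = -0.007105
d^3_{1,0}(0.5939) = -0.810386 +0.227640 -0.007105 = -0.589851
|D^3_{1,0}|² = |d^3_{1,0}(β)|² = (-0.589851)² = 0.347924 (the z-rotation phases have unit modulus)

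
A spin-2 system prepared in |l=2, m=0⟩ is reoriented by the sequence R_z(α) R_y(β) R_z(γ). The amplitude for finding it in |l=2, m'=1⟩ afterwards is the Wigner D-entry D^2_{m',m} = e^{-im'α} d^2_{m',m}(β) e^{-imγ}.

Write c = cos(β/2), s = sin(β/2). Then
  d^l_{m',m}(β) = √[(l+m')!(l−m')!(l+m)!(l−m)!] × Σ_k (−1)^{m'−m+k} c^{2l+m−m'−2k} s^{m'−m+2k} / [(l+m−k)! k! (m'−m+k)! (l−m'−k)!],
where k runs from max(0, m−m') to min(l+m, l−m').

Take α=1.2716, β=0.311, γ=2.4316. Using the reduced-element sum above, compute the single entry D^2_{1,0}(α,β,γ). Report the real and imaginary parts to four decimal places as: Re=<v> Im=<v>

Re=-0.1052 Im=0.3410

D^2_{1,0}(1.2716,0.311,2.4316) = e^{-i·1·1.2716}·d^2_{1,0}(0.311)·e^{-i·0·2.4316}. Compute d first:
With c≡cos(β/2)=0.987934 and s≡sin(β/2)=0.154874, N=[6·1·2·2]^{1/2}=4.898979
The bounds max(0,m−m')=0 and min(l+m,l−m')=1 give 2 terms
  k=0: (−1)^1·4.8990/(2)·0.9879^3·0.1549^1 = -0.365796
  k=1: (−1)^2·4.8990/(2)·0.9879^1·0.1549^3 = +0.008990
d^2_{1,0}(0.311) = -0.365796 +0.008990 = -0.356806
D = (+0.294752-0.955574i)·(-0.356806)·(+1.000000+0.000000i) = -0.105169+0.340954i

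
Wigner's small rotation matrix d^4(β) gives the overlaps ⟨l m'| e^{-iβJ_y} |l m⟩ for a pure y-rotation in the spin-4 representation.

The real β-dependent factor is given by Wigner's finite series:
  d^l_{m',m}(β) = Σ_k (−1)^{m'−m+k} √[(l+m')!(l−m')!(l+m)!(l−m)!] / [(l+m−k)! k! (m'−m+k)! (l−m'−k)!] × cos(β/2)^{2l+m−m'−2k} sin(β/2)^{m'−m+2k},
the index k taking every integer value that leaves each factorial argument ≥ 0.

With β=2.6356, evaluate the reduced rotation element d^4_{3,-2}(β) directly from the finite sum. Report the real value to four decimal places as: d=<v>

d^4_{3,-2}(β=2.6356) via Wigner's sum:
With c≡cos(β/2)=0.250306 and s≡sin(β/2)=0.968167, N=[5040·1·2·720]^{1/2}=2693.993318
The bounds max(0,m−m')=0 and min(l+m,l−m')=1 give 2 terms
  k=0: (−1)^5·2693.9933/(240)·0.2503^3·0.9682^5 = -0.149744
  k=1: (−1)^6·2693.9933/(720)·0.2503^1·0.9682^7 = +0.746769
d^4_{3,-2}(2.6356) = -0.149744 +0.746769 = +0.597025

d=0.5970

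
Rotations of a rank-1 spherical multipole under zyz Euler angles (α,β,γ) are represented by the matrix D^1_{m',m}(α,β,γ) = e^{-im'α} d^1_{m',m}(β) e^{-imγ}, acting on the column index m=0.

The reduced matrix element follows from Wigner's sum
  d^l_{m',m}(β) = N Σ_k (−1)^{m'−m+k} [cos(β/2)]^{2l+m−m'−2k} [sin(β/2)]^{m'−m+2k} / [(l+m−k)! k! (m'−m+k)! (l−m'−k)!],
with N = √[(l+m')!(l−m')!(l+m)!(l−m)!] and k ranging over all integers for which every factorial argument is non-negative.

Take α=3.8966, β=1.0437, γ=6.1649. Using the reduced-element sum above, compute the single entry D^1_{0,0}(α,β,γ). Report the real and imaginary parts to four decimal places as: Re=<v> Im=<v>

Split into d^1_{0,0}(β=1.0437) × two z-phases.
c=cos(1.0437/2)=0.866898, s=sin(1.0437/2)=0.498485; N=√[1·1·1·1]=1.000000
k∈{0,1} keeps every argument non-negative
  k=0: (−1)^0·1.0000/(1)·0.8669^2·0.4985^0 = +0.751513
  k=1: (−1)^1·1.0000/(1)·0.8669^0·0.4985^2 = -0.248487
d^1_{0,0}(1.0437) = +0.751513 -0.248487 = +0.503026
Attach z-rotation phases: D = e^{-i(0)(3.8966)}·(+0.503026)·e^{-i(0)(6.1649)} = +0.503026+0.000000i

Re=0.5030 Im=0.0000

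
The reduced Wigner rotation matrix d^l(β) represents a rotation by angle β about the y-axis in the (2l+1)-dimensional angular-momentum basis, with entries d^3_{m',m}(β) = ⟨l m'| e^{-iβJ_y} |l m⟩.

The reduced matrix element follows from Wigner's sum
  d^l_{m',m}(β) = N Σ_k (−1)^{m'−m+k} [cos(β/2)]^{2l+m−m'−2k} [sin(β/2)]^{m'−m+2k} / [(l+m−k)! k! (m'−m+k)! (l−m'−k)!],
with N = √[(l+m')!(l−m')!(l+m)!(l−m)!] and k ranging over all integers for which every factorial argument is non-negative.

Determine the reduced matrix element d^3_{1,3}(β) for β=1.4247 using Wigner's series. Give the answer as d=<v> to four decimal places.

d^3_{1,3}(β=1.4247) via Wigner's sum:
Half-angle: c=0.756828, s=0.653614. N=√(24·2·720·1)=185.903201
The bounds max(0,m−m')=2 and min(l+m,l−m')=2 give 1 term
  k=2: (−1)^0·185.9032/(48)·0.7568^4·0.6536^2 = +0.542847
d^3_{1,3}(1.4247) = +0.542847

d=0.5428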